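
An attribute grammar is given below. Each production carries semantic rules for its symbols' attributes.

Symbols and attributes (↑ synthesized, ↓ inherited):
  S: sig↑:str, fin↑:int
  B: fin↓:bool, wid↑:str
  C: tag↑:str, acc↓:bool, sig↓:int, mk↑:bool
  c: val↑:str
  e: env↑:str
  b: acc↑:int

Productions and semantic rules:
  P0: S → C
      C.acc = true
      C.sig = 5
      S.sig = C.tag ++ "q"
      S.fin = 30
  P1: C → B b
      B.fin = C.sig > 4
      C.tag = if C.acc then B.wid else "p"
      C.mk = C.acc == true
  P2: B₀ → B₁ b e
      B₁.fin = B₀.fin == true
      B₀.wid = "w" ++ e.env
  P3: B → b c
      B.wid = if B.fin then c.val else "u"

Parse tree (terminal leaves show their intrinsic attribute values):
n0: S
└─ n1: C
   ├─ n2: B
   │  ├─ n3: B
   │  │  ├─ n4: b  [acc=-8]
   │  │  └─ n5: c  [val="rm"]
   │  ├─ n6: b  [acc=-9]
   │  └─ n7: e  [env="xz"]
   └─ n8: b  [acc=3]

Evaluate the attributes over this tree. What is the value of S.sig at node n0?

"wxzq"

1. n1.acc = true  [true]
2. n1.sig = 5  [5]
3. n2.fin = true  [C.sig > 4]
4. n3.fin = true  [B₀.fin == true]
5. n4.acc = -8  [terminal]
6. n5.val = "rm"  [terminal]
7. n3.wid = "rm"  [if B.fin then c.val else "u"]
8. n6.acc = -9  [terminal]
9. n7.env = "xz"  [terminal]
10. n2.wid = "wxz"  ["w" ++ e.env]
11. n8.acc = 3  [terminal]
12. n1.tag = "wxz"  [if C.acc then B.wid else "p"]
13. n1.mk = true  [C.acc == true]
14. n0.sig = "wxzq"  [C.tag ++ "q"]
15. n0.fin = 30  [30]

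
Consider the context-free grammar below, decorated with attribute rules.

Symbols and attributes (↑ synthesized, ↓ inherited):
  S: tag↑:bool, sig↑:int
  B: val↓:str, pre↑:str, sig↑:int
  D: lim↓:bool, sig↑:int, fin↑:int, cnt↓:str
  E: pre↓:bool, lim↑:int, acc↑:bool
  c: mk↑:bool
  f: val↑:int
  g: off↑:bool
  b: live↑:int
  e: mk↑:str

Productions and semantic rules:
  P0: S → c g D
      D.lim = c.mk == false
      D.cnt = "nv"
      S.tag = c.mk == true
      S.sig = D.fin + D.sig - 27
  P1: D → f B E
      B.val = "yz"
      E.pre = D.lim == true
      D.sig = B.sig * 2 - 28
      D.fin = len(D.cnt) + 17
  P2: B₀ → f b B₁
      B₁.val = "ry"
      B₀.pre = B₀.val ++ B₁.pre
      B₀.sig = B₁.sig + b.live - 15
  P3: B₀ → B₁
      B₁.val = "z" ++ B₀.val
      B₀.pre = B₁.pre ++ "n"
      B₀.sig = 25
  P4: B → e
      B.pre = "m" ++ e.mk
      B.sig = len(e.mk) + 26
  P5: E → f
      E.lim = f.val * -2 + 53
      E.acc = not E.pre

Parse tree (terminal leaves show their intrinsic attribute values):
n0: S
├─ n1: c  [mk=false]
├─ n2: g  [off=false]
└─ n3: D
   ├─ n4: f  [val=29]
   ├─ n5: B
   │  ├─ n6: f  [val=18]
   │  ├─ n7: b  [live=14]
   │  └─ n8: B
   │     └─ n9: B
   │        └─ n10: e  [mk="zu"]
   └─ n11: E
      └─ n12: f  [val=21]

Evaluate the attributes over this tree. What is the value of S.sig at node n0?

1. n1.mk = false  [terminal]
2. n2.off = false  [terminal]
3. n3.lim = true  [c.mk == false]
4. n3.cnt = "nv"  ["nv"]
5. n4.val = 29  [terminal]
6. n5.val = "yz"  ["yz"]
7. n6.val = 18  [terminal]
8. n7.live = 14  [terminal]
9. n8.val = "ry"  ["ry"]
10. n9.val = "zry"  ["z" ++ B₀.val]
11. n10.mk = "zu"  [terminal]
12. n9.pre = "mzu"  ["m" ++ e.mk]
13. n9.sig = 28  [len(e.mk) + 26]
14. n8.pre = "mzun"  [B₁.pre ++ "n"]
15. n8.sig = 25  [25]
16. n5.pre = "yzmzun"  [B₀.val ++ B₁.pre]
17. n5.sig = 24  [B₁.sig + b.live - 15]
18. n11.pre = true  [D.lim == true]
19. n12.val = 21  [terminal]
20. n11.lim = 11  [f.val * -2 + 53]
21. n11.acc = false  [not E.pre]
22. n3.sig = 20  [B.sig * 2 - 28]
23. n3.fin = 19  [len(D.cnt) + 17]
24. n0.tag = false  [c.mk == true]
25. n0.sig = 12  [D.fin + D.sig - 27]

12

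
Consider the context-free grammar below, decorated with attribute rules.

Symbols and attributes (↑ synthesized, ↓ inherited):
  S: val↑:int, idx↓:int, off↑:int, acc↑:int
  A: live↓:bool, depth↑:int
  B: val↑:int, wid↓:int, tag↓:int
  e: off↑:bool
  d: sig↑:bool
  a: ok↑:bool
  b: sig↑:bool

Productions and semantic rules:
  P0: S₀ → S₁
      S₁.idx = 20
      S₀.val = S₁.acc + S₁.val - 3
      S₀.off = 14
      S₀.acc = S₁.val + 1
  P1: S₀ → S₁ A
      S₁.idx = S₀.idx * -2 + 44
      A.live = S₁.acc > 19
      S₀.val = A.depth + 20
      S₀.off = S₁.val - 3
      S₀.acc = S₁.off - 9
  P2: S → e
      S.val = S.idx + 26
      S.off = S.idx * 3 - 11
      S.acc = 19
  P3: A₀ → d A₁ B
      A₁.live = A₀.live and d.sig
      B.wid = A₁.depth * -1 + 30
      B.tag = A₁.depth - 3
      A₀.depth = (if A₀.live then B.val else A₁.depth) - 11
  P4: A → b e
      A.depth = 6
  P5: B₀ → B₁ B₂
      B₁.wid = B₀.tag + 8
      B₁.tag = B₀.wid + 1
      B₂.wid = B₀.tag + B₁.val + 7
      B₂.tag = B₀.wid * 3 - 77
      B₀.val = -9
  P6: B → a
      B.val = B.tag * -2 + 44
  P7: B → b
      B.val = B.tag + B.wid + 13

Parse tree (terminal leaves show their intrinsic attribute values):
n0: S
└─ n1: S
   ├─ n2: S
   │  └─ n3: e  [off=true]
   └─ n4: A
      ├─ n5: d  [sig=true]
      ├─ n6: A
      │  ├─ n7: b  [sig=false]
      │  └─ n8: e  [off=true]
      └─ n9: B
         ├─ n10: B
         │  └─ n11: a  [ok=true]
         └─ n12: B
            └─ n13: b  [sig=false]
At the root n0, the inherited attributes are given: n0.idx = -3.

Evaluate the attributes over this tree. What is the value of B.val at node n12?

1. n0.idx = -3  [given at root]
2. n1.idx = 20  [20]
3. n2.idx = 4  [S₀.idx * -2 + 44]
4. n3.off = true  [terminal]
5. n2.val = 30  [S.idx + 26]
6. n2.off = 1  [S.idx * 3 - 11]
7. n2.acc = 19  [19]
8. n4.live = false  [S₁.acc > 19]
9. n5.sig = true  [terminal]
10. n6.live = false  [A₀.live and d.sig]
11. n7.sig = false  [terminal]
12. n8.off = true  [terminal]
13. n6.depth = 6  [6]
14. n9.wid = 24  [A₁.depth * -1 + 30]
15. n9.tag = 3  [A₁.depth - 3]
16. n10.wid = 11  [B₀.tag + 8]
17. n10.tag = 25  [B₀.wid + 1]
18. n11.ok = true  [terminal]
19. n10.val = -6  [B.tag * -2 + 44]
20. n12.wid = 4  [B₀.tag + B₁.val + 7]
21. n12.tag = -5  [B₀.wid * 3 - 77]
22. n13.sig = false  [terminal]
23. n12.val = 12  [B.tag + B.wid + 13]
24. n9.val = -9  [-9]
25. n4.depth = -5  [(if A₀.live then B.val else A₁.depth) - 11]
26. n1.val = 15  [A.depth + 20]
27. n1.off = 27  [S₁.val - 3]
28. n1.acc = -8  [S₁.off - 9]
29. n0.val = 4  [S₁.acc + S₁.val - 3]
30. n0.off = 14  [14]
31. n0.acc = 16  [S₁.val + 1]

12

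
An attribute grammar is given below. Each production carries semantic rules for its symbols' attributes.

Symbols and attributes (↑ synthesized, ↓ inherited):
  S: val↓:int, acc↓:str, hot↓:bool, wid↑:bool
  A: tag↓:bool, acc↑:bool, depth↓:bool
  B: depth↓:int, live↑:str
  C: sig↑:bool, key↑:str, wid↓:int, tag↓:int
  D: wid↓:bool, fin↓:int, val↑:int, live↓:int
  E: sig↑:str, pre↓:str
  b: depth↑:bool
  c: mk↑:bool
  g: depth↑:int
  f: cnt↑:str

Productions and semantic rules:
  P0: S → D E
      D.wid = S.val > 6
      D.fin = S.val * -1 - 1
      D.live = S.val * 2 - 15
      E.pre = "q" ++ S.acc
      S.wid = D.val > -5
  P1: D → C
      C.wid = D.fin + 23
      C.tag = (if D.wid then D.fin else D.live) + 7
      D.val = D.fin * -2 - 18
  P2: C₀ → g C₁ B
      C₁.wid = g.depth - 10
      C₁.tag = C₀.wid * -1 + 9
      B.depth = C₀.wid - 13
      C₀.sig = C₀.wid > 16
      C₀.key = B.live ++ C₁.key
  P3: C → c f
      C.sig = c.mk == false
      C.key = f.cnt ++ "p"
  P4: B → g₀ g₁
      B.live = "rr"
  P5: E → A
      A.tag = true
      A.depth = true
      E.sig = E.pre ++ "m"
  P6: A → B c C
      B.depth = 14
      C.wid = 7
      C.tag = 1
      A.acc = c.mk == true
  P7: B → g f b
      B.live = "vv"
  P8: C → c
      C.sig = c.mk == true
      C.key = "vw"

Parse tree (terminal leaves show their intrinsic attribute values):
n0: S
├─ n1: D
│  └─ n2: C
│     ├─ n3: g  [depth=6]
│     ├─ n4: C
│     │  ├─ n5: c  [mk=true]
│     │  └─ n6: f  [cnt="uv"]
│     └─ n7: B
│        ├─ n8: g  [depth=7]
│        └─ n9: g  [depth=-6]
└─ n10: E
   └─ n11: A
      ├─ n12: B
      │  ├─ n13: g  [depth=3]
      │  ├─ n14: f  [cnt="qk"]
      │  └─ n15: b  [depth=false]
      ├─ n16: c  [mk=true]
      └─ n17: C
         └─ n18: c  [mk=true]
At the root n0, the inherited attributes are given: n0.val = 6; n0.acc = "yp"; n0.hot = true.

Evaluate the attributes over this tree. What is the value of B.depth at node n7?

3

1. n0.val = 6  [given at root]
2. n0.acc = "yp"  [given at root]
3. n0.hot = true  [given at root]
4. n1.wid = false  [S.val > 6]
5. n1.fin = -7  [S.val * -1 - 1]
6. n1.live = -3  [S.val * 2 - 15]
7. n2.wid = 16  [D.fin + 23]
8. n2.tag = 4  [(if D.wid then D.fin else D.live) + 7]
9. n3.depth = 6  [terminal]
10. n4.wid = -4  [g.depth - 10]
11. n4.tag = -7  [C₀.wid * -1 + 9]
12. n5.mk = true  [terminal]
13. n6.cnt = "uv"  [terminal]
14. n4.sig = false  [c.mk == false]
15. n4.key = "uvp"  [f.cnt ++ "p"]
16. n7.depth = 3  [C₀.wid - 13]
17. n8.depth = 7  [terminal]
18. n9.depth = -6  [terminal]
19. n7.live = "rr"  ["rr"]
20. n2.sig = false  [C₀.wid > 16]
21. n2.key = "rruvp"  [B.live ++ C₁.key]
22. n1.val = -4  [D.fin * -2 - 18]
23. n10.pre = "qyp"  ["q" ++ S.acc]
24. n11.tag = true  [true]
25. n11.depth = true  [true]
26. n12.depth = 14  [14]
27. n13.depth = 3  [terminal]
28. n14.cnt = "qk"  [terminal]
29. n15.depth = false  [terminal]
30. n12.live = "vv"  ["vv"]
31. n16.mk = true  [terminal]
32. n17.wid = 7  [7]
33. n17.tag = 1  [1]
34. n18.mk = true  [terminal]
35. n17.sig = true  [c.mk == true]
36. n17.key = "vw"  ["vw"]
37. n11.acc = true  [c.mk == true]
38. n10.sig = "qypm"  [E.pre ++ "m"]
39. n0.wid = true  [D.val > -5]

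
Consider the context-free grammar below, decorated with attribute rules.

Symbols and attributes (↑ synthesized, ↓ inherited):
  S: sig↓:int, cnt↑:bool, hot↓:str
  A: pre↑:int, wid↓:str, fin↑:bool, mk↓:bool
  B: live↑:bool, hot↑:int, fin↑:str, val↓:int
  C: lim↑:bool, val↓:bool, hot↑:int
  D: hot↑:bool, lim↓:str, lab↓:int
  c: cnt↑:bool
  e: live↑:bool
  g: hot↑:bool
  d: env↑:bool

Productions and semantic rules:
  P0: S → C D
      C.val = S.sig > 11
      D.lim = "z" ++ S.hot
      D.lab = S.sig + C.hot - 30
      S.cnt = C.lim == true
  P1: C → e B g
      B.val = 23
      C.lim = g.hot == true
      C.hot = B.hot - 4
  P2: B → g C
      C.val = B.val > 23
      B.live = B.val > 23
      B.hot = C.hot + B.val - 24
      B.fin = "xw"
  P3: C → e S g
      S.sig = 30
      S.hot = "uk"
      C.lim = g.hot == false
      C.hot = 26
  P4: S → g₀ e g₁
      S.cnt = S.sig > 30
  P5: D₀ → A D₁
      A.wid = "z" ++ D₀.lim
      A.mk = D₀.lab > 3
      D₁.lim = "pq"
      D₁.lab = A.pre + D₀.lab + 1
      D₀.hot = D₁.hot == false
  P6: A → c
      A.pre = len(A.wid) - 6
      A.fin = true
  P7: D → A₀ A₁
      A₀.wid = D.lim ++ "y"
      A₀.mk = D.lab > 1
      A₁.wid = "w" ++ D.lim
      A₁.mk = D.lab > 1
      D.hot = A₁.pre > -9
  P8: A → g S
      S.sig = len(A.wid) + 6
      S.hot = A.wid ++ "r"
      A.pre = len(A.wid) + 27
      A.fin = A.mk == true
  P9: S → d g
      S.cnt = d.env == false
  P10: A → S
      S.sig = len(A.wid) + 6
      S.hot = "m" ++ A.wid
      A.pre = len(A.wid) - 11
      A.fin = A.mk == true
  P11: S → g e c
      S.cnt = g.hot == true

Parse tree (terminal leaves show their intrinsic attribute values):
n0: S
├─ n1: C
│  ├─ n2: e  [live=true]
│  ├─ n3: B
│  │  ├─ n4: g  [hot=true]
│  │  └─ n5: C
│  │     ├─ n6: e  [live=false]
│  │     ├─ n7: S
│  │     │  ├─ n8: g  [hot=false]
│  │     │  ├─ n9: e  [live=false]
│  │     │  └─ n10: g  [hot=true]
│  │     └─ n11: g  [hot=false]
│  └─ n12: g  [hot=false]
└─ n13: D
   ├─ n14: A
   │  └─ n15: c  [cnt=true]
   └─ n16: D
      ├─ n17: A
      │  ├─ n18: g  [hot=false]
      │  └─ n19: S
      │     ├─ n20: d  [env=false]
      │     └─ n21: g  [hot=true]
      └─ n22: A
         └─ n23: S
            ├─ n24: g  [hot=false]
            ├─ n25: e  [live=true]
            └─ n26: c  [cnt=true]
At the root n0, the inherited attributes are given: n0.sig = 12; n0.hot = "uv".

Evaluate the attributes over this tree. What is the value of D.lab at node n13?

1. n0.sig = 12  [given at root]
2. n0.hot = "uv"  [given at root]
3. n1.val = true  [S.sig > 11]
4. n2.live = true  [terminal]
5. n3.val = 23  [23]
6. n4.hot = true  [terminal]
7. n5.val = false  [B.val > 23]
8. n6.live = false  [terminal]
9. n7.sig = 30  [30]
10. n7.hot = "uk"  ["uk"]
11. n8.hot = false  [terminal]
12. n9.live = false  [terminal]
13. n10.hot = true  [terminal]
14. n7.cnt = false  [S.sig > 30]
15. n11.hot = false  [terminal]
16. n5.lim = true  [g.hot == false]
17. n5.hot = 26  [26]
18. n3.live = false  [B.val > 23]
19. n3.hot = 25  [C.hot + B.val - 24]
20. n3.fin = "xw"  ["xw"]
21. n12.hot = false  [terminal]
22. n1.lim = false  [g.hot == true]
23. n1.hot = 21  [B.hot - 4]
24. n13.lim = "zuv"  ["z" ++ S.hot]
25. n13.lab = 3  [S.sig + C.hot - 30]
26. n14.wid = "zzuv"  ["z" ++ D₀.lim]
27. n14.mk = false  [D₀.lab > 3]
28. n15.cnt = true  [terminal]
29. n14.pre = -2  [len(A.wid) - 6]
30. n14.fin = true  [true]
31. n16.lim = "pq"  ["pq"]
32. n16.lab = 2  [A.pre + D₀.lab + 1]
33. n17.wid = "pqy"  [D.lim ++ "y"]
34. n17.mk = true  [D.lab > 1]
35. n18.hot = false  [terminal]
36. n19.sig = 9  [len(A.wid) + 6]
37. n19.hot = "pqyr"  [A.wid ++ "r"]
38. n20.env = false  [terminal]
39. n21.hot = true  [terminal]
40. n19.cnt = true  [d.env == false]
41. n17.pre = 30  [len(A.wid) + 27]
42. n17.fin = true  [A.mk == true]
43. n22.wid = "wpq"  ["w" ++ D.lim]
44. n22.mk = true  [D.lab > 1]
45. n23.sig = 9  [len(A.wid) + 6]
46. n23.hot = "mwpq"  ["m" ++ A.wid]
47. n24.hot = false  [terminal]
48. n25.live = true  [terminal]
49. n26.cnt = true  [terminal]
50. n23.cnt = false  [g.hot == true]
51. n22.pre = -8  [len(A.wid) - 11]
52. n22.fin = true  [A.mk == true]
53. n16.hot = true  [A₁.pre > -9]
54. n13.hot = false  [D₁.hot == false]
55. n0.cnt = false  [C.lim == true]

3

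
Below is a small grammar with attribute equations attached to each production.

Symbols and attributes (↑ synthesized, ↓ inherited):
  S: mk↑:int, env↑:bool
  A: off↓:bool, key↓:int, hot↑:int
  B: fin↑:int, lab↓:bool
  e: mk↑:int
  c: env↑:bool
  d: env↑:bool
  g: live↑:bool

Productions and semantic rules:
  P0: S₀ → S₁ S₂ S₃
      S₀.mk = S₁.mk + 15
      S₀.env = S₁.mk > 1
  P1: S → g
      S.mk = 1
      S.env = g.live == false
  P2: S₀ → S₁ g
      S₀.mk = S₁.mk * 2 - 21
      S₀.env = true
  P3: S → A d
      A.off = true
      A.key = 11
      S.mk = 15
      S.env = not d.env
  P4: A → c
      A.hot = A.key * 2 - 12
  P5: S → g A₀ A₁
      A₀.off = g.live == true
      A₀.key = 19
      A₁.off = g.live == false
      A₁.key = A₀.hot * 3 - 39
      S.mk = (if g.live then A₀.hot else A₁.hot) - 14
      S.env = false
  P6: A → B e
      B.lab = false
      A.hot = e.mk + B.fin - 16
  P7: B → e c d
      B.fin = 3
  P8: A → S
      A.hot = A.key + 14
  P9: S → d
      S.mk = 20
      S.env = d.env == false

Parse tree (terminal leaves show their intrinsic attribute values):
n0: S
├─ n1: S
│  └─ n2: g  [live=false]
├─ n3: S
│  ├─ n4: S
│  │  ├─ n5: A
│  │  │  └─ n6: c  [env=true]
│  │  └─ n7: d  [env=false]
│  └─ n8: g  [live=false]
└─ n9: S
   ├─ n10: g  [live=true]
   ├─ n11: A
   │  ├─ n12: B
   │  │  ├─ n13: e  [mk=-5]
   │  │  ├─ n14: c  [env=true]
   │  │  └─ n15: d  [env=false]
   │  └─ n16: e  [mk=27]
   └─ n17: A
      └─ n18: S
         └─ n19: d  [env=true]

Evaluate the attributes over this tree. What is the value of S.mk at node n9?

1. n2.live = false  [terminal]
2. n1.mk = 1  [1]
3. n1.env = true  [g.live == false]
4. n5.off = true  [true]
5. n5.key = 11  [11]
6. n6.env = true  [terminal]
7. n5.hot = 10  [A.key * 2 - 12]
8. n7.env = false  [terminal]
9. n4.mk = 15  [15]
10. n4.env = true  [not d.env]
11. n8.live = false  [terminal]
12. n3.mk = 9  [S₁.mk * 2 - 21]
13. n3.env = true  [true]
14. n10.live = true  [terminal]
15. n11.off = true  [g.live == true]
16. n11.key = 19  [19]
17. n12.lab = false  [false]
18. n13.mk = -5  [terminal]
19. n14.env = true  [terminal]
20. n15.env = false  [terminal]
21. n12.fin = 3  [3]
22. n16.mk = 27  [terminal]
23. n11.hot = 14  [e.mk + B.fin - 16]
24. n17.off = false  [g.live == false]
25. n17.key = 3  [A₀.hot * 3 - 39]
26. n19.env = true  [terminal]
27. n18.mk = 20  [20]
28. n18.env = false  [d.env == false]
29. n17.hot = 17  [A.key + 14]
30. n9.mk = 0  [(if g.live then A₀.hot else A₁.hot) - 14]
31. n9.env = false  [false]
32. n0.mk = 16  [S₁.mk + 15]
33. n0.env = false  [S₁.mk > 1]

0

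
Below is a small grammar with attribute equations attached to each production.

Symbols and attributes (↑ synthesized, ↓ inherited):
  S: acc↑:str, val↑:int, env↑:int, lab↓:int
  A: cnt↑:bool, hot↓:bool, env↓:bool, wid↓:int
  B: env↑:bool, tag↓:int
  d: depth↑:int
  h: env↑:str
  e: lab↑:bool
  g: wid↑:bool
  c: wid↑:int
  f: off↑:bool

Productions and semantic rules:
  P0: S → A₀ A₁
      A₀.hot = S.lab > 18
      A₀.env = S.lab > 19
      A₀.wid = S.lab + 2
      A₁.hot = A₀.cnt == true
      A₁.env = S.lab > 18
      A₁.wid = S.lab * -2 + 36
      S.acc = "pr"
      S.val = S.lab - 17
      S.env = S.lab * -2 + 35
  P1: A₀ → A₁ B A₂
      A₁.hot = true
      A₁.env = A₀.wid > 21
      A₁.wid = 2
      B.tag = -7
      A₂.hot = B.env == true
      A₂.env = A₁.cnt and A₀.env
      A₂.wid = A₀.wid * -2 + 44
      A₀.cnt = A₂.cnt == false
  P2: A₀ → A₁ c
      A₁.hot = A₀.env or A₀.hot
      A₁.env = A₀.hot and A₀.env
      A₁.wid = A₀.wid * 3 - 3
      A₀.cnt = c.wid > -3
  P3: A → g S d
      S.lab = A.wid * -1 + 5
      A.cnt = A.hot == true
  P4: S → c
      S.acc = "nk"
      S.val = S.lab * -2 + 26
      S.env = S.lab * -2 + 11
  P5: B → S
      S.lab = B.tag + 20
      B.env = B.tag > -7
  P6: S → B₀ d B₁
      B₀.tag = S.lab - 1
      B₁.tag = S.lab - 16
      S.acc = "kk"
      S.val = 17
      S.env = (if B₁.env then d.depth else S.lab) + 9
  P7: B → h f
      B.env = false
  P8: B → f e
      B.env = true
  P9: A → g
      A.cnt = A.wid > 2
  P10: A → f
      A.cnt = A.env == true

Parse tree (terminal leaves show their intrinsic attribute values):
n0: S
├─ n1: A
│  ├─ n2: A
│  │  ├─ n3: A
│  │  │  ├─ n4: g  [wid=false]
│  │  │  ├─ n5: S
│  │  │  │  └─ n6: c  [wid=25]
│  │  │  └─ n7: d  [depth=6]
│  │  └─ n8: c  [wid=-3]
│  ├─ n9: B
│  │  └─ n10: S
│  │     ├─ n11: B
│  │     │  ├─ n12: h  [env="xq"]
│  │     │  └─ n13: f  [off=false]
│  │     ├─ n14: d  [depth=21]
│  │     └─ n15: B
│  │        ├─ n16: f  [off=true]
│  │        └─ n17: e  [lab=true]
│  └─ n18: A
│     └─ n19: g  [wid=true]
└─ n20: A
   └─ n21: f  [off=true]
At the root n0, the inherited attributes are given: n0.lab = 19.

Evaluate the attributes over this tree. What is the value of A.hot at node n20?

true

1. n0.lab = 19  [given at root]
2. n1.hot = true  [S.lab > 18]
3. n1.env = false  [S.lab > 19]
4. n1.wid = 21  [S.lab + 2]
5. n2.hot = true  [true]
6. n2.env = false  [A₀.wid > 21]
7. n2.wid = 2  [2]
8. n3.hot = true  [A₀.env or A₀.hot]
9. n3.env = false  [A₀.hot and A₀.env]
10. n3.wid = 3  [A₀.wid * 3 - 3]
11. n4.wid = false  [terminal]
12. n5.lab = 2  [A.wid * -1 + 5]
13. n6.wid = 25  [terminal]
14. n5.acc = "nk"  ["nk"]
15. n5.val = 22  [S.lab * -2 + 26]
16. n5.env = 7  [S.lab * -2 + 11]
17. n7.depth = 6  [terminal]
18. n3.cnt = true  [A.hot == true]
19. n8.wid = -3  [terminal]
20. n2.cnt = false  [c.wid > -3]
21. n9.tag = -7  [-7]
22. n10.lab = 13  [B.tag + 20]
23. n11.tag = 12  [S.lab - 1]
24. n12.env = "xq"  [terminal]
25. n13.off = false  [terminal]
26. n11.env = false  [false]
27. n14.depth = 21  [terminal]
28. n15.tag = -3  [S.lab - 16]
29. n16.off = true  [terminal]
30. n17.lab = true  [terminal]
31. n15.env = true  [true]
32. n10.acc = "kk"  ["kk"]
33. n10.val = 17  [17]
34. n10.env = 30  [(if B₁.env then d.depth else S.lab) + 9]
35. n9.env = false  [B.tag > -7]
36. n18.hot = false  [B.env == true]
37. n18.env = false  [A₁.cnt and A₀.env]
38. n18.wid = 2  [A₀.wid * -2 + 44]
39. n19.wid = true  [terminal]
40. n18.cnt = false  [A.wid > 2]
41. n1.cnt = true  [A₂.cnt == false]
42. n20.hot = true  [A₀.cnt == true]
43. n20.env = true  [S.lab > 18]
44. n20.wid = -2  [S.lab * -2 + 36]
45. n21.off = true  [terminal]
46. n20.cnt = true  [A.env == true]
47. n0.acc = "pr"  ["pr"]
48. n0.val = 2  [S.lab - 17]
49. n0.env = -3  [S.lab * -2 + 35]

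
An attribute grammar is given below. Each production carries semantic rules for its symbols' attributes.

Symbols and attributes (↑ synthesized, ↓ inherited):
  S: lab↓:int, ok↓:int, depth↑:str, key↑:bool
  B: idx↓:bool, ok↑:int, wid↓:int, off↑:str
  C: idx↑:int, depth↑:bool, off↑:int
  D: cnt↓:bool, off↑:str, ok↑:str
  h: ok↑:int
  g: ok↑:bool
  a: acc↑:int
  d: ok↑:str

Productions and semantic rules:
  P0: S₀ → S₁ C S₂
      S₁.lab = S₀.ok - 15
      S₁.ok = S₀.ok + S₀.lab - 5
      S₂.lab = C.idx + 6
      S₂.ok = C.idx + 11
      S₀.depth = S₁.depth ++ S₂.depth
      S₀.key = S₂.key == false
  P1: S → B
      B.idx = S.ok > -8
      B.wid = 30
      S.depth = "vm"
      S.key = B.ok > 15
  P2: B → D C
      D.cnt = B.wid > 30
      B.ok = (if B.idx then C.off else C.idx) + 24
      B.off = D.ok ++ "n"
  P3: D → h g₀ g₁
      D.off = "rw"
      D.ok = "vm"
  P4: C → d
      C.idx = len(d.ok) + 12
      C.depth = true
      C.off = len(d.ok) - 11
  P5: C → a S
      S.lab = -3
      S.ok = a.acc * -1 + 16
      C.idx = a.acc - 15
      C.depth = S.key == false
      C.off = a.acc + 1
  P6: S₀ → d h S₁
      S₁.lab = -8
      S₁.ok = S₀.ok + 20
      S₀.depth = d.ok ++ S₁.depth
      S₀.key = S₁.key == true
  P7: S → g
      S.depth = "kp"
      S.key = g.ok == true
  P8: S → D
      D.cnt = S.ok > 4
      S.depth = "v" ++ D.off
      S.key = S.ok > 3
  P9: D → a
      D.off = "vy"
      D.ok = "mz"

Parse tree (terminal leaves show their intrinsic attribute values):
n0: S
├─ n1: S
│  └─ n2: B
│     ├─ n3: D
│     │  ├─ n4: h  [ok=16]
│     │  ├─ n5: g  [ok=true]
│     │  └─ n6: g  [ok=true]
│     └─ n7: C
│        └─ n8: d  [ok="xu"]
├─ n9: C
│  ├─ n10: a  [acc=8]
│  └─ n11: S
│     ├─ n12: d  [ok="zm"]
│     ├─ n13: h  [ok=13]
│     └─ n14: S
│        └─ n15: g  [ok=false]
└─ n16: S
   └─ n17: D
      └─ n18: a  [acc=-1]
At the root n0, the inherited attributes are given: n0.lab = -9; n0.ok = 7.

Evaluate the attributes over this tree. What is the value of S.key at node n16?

true

1. n0.lab = -9  [given at root]
2. n0.ok = 7  [given at root]
3. n1.lab = -8  [S₀.ok - 15]
4. n1.ok = -7  [S₀.ok + S₀.lab - 5]
5. n2.idx = true  [S.ok > -8]
6. n2.wid = 30  [30]
7. n3.cnt = false  [B.wid > 30]
8. n4.ok = 16  [terminal]
9. n5.ok = true  [terminal]
10. n6.ok = true  [terminal]
11. n3.off = "rw"  ["rw"]
12. n3.ok = "vm"  ["vm"]
13. n8.ok = "xu"  [terminal]
14. n7.idx = 14  [len(d.ok) + 12]
15. n7.depth = true  [true]
16. n7.off = -9  [len(d.ok) - 11]
17. n2.ok = 15  [(if B.idx then C.off else C.idx) + 24]
18. n2.off = "vmn"  [D.ok ++ "n"]
19. n1.depth = "vm"  ["vm"]
20. n1.key = false  [B.ok > 15]
21. n10.acc = 8  [terminal]
22. n11.lab = -3  [-3]
23. n11.ok = 8  [a.acc * -1 + 16]
24. n12.ok = "zm"  [terminal]
25. n13.ok = 13  [terminal]
26. n14.lab = -8  [-8]
27. n14.ok = 28  [S₀.ok + 20]
28. n15.ok = false  [terminal]
29. n14.depth = "kp"  ["kp"]
30. n14.key = false  [g.ok == true]
31. n11.depth = "zmkp"  [d.ok ++ S₁.depth]
32. n11.key = false  [S₁.key == true]
33. n9.idx = -7  [a.acc - 15]
34. n9.depth = true  [S.key == false]
35. n9.off = 9  [a.acc + 1]
36. n16.lab = -1  [C.idx + 6]
37. n16.ok = 4  [C.idx + 11]
38. n17.cnt = false  [S.ok > 4]
39. n18.acc = -1  [terminal]
40. n17.off = "vy"  ["vy"]
41. n17.ok = "mz"  ["mz"]
42. n16.depth = "vvy"  ["v" ++ D.off]
43. n16.key = true  [S.ok > 3]
44. n0.depth = "vmvvy"  [S₁.depth ++ S₂.depth]
45. n0.key = false  [S₂.key == false]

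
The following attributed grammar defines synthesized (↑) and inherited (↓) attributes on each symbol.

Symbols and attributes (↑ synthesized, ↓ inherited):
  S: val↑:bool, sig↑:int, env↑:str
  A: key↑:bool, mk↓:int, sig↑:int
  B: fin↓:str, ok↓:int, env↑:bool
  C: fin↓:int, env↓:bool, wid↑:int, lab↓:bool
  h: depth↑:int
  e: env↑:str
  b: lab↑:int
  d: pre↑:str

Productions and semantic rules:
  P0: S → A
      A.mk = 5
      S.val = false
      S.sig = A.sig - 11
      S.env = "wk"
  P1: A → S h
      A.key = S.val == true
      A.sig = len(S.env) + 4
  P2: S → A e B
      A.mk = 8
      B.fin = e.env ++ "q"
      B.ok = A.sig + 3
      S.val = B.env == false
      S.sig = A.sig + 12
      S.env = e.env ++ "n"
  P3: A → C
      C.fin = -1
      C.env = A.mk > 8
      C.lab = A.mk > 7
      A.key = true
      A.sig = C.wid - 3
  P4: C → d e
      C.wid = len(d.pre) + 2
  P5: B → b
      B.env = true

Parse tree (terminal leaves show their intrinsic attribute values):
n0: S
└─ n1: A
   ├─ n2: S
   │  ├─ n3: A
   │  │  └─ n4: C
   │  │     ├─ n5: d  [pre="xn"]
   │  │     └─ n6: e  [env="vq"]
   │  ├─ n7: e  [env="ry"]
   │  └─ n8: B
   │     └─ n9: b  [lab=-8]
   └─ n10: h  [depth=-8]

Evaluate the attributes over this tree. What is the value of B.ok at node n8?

1. n1.mk = 5  [5]
2. n3.mk = 8  [8]
3. n4.fin = -1  [-1]
4. n4.env = false  [A.mk > 8]
5. n4.lab = true  [A.mk > 7]
6. n5.pre = "xn"  [terminal]
7. n6.env = "vq"  [terminal]
8. n4.wid = 4  [len(d.pre) + 2]
9. n3.key = true  [true]
10. n3.sig = 1  [C.wid - 3]
11. n7.env = "ry"  [terminal]
12. n8.fin = "ryq"  [e.env ++ "q"]
13. n8.ok = 4  [A.sig + 3]
14. n9.lab = -8  [terminal]
15. n8.env = true  [true]
16. n2.val = false  [B.env == false]
17. n2.sig = 13  [A.sig + 12]
18. n2.env = "ryn"  [e.env ++ "n"]
19. n10.depth = -8  [terminal]
20. n1.key = false  [S.val == true]
21. n1.sig = 7  [len(S.env) + 4]
22. n0.val = false  [false]
23. n0.sig = -4  [A.sig - 11]
24. n0.env = "wk"  ["wk"]

4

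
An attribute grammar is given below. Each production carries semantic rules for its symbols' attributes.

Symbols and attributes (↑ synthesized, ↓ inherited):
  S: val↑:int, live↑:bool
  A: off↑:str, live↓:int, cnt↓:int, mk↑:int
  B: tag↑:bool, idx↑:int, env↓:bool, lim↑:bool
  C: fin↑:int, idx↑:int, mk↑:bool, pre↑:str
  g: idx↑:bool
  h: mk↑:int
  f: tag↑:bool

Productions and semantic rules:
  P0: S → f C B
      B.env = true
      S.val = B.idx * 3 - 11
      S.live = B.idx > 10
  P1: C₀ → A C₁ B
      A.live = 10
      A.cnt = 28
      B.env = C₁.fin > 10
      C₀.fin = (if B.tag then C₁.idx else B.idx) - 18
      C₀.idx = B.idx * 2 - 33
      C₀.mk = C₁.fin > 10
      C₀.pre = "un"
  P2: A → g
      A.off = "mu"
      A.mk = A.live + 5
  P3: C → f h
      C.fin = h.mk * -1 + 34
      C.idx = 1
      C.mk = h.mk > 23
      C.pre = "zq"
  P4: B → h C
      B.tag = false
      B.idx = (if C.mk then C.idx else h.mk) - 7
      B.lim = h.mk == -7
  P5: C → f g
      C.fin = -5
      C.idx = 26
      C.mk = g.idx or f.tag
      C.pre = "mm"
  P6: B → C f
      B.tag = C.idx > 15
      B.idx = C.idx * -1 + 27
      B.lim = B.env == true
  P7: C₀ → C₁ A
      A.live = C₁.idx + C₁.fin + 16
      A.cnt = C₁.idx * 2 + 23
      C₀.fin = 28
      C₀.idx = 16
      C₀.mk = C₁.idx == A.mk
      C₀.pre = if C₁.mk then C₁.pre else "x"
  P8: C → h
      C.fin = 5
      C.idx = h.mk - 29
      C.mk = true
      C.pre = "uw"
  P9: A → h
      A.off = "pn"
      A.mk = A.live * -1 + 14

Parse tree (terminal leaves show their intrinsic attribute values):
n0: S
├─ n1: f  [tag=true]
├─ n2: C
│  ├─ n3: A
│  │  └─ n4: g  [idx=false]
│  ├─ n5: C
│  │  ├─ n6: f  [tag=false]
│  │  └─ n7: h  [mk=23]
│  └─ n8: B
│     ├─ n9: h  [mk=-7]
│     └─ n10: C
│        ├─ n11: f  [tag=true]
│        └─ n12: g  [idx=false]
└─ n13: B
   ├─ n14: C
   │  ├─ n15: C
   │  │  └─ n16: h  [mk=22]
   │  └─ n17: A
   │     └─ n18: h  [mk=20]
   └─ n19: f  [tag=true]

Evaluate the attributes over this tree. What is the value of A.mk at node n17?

0

1. n1.tag = true  [terminal]
2. n3.live = 10  [10]
3. n3.cnt = 28  [28]
4. n4.idx = false  [terminal]
5. n3.off = "mu"  ["mu"]
6. n3.mk = 15  [A.live + 5]
7. n6.tag = false  [terminal]
8. n7.mk = 23  [terminal]
9. n5.fin = 11  [h.mk * -1 + 34]
10. n5.idx = 1  [1]
11. n5.mk = false  [h.mk > 23]
12. n5.pre = "zq"  ["zq"]
13. n8.env = true  [C₁.fin > 10]
14. n9.mk = -7  [terminal]
15. n11.tag = true  [terminal]
16. n12.idx = false  [terminal]
17. n10.fin = -5  [-5]
18. n10.idx = 26  [26]
19. n10.mk = true  [g.idx or f.tag]
20. n10.pre = "mm"  ["mm"]
21. n8.tag = false  [false]
22. n8.idx = 19  [(if C.mk then C.idx else h.mk) - 7]
23. n8.lim = true  [h.mk == -7]
24. n2.fin = 1  [(if B.tag then C₁.idx else B.idx) - 18]
25. n2.idx = 5  [B.idx * 2 - 33]
26. n2.mk = true  [C₁.fin > 10]
27. n2.pre = "un"  ["un"]
28. n13.env = true  [true]
29. n16.mk = 22  [terminal]
30. n15.fin = 5  [5]
31. n15.idx = -7  [h.mk - 29]
32. n15.mk = true  [true]
33. n15.pre = "uw"  ["uw"]
34. n17.live = 14  [C₁.idx + C₁.fin + 16]
35. n17.cnt = 9  [C₁.idx * 2 + 23]
36. n18.mk = 20  [terminal]
37. n17.off = "pn"  ["pn"]
38. n17.mk = 0  [A.live * -1 + 14]
39. n14.fin = 28  [28]
40. n14.idx = 16  [16]
41. n14.mk = false  [C₁.idx == A.mk]
42. n14.pre = "uw"  [if C₁.mk then C₁.pre else "x"]
43. n19.tag = true  [terminal]
44. n13.tag = true  [C.idx > 15]
45. n13.idx = 11  [C.idx * -1 + 27]
46. n13.lim = true  [B.env == true]
47. n0.val = 22  [B.idx * 3 - 11]
48. n0.live = true  [B.idx > 10]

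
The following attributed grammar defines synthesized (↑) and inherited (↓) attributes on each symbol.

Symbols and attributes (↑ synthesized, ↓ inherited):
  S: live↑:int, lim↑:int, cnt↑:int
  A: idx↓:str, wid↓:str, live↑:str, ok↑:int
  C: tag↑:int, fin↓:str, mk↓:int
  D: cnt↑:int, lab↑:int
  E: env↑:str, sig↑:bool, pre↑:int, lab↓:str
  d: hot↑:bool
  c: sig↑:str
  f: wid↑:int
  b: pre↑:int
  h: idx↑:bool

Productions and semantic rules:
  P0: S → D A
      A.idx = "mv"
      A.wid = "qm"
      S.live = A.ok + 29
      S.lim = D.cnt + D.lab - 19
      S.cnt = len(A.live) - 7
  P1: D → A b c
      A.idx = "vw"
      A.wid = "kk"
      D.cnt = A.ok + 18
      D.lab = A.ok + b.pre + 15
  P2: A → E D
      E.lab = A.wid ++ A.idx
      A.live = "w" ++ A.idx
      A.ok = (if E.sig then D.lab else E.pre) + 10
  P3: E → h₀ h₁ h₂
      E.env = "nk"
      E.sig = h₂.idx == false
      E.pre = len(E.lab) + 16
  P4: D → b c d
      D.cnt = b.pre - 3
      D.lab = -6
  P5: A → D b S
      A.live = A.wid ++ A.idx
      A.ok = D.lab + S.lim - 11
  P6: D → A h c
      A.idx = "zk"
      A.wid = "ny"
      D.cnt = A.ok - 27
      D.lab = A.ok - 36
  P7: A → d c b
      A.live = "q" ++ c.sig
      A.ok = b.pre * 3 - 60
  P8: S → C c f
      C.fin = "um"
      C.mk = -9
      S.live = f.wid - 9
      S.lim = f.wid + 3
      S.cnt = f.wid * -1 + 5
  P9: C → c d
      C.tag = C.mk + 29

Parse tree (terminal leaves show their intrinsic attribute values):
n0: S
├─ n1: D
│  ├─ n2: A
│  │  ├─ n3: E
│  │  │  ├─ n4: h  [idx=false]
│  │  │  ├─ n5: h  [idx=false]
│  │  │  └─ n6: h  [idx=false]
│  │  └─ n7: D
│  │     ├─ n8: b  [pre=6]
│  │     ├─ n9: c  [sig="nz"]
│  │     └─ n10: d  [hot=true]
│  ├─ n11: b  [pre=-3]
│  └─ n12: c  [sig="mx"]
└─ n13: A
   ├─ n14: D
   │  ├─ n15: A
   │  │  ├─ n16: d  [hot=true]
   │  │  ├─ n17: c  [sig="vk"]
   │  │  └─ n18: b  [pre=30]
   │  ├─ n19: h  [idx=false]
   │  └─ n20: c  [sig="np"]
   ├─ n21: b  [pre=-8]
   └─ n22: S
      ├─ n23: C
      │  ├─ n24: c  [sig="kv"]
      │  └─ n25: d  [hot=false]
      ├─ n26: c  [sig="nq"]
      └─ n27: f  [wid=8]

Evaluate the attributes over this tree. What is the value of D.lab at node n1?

1. n2.idx = "vw"  ["vw"]
2. n2.wid = "kk"  ["kk"]
3. n3.lab = "kkvw"  [A.wid ++ A.idx]
4. n4.idx = false  [terminal]
5. n5.idx = false  [terminal]
6. n6.idx = false  [terminal]
7. n3.env = "nk"  ["nk"]
8. n3.sig = true  [h₂.idx == false]
9. n3.pre = 20  [len(E.lab) + 16]
10. n8.pre = 6  [terminal]
11. n9.sig = "nz"  [terminal]
12. n10.hot = true  [terminal]
13. n7.cnt = 3  [b.pre - 3]
14. n7.lab = -6  [-6]
15. n2.live = "wvw"  ["w" ++ A.idx]
16. n2.ok = 4  [(if E.sig then D.lab else E.pre) + 10]
17. n11.pre = -3  [terminal]
18. n12.sig = "mx"  [terminal]
19. n1.cnt = 22  [A.ok + 18]
20. n1.lab = 16  [A.ok + b.pre + 15]
21. n13.idx = "mv"  ["mv"]
22. n13.wid = "qm"  ["qm"]
23. n15.idx = "zk"  ["zk"]
24. n15.wid = "ny"  ["ny"]
25. n16.hot = true  [terminal]
26. n17.sig = "vk"  [terminal]
27. n18.pre = 30  [terminal]
28. n15.live = "qvk"  ["q" ++ c.sig]
29. n15.ok = 30  [b.pre * 3 - 60]
30. n19.idx = false  [terminal]
31. n20.sig = "np"  [terminal]
32. n14.cnt = 3  [A.ok - 27]
33. n14.lab = -6  [A.ok - 36]
34. n21.pre = -8  [terminal]
35. n23.fin = "um"  ["um"]
36. n23.mk = -9  [-9]
37. n24.sig = "kv"  [terminal]
38. n25.hot = false  [terminal]
39. n23.tag = 20  [C.mk + 29]
40. n26.sig = "nq"  [terminal]
41. n27.wid = 8  [terminal]
42. n22.live = -1  [f.wid - 9]
43. n22.lim = 11  [f.wid + 3]
44. n22.cnt = -3  [f.wid * -1 + 5]
45. n13.live = "qmmv"  [A.wid ++ A.idx]
46. n13.ok = -6  [D.lab + S.lim - 11]
47. n0.live = 23  [A.ok + 29]
48. n0.lim = 19  [D.cnt + D.lab - 19]
49. n0.cnt = -3  [len(A.live) - 7]

16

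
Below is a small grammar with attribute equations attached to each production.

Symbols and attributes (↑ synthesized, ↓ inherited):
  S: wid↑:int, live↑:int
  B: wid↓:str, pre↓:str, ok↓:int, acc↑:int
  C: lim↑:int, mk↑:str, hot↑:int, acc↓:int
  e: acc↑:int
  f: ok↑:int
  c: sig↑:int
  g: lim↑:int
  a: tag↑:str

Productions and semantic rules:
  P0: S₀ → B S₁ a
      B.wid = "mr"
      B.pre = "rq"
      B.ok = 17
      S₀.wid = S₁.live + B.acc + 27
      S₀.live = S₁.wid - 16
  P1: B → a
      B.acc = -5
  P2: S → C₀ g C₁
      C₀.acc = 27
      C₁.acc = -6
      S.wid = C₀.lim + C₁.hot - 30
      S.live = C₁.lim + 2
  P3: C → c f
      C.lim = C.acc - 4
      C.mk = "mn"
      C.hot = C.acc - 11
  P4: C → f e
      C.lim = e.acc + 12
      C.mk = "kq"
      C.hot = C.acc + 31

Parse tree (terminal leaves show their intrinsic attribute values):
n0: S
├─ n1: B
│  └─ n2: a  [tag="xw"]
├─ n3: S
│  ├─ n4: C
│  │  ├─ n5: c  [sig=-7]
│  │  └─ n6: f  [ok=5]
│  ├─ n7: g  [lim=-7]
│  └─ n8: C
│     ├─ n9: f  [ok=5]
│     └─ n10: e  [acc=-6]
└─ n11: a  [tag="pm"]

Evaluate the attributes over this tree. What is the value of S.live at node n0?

2

1. n1.wid = "mr"  ["mr"]
2. n1.pre = "rq"  ["rq"]
3. n1.ok = 17  [17]
4. n2.tag = "xw"  [terminal]
5. n1.acc = -5  [-5]
6. n4.acc = 27  [27]
7. n5.sig = -7  [terminal]
8. n6.ok = 5  [terminal]
9. n4.lim = 23  [C.acc - 4]
10. n4.mk = "mn"  ["mn"]
11. n4.hot = 16  [C.acc - 11]
12. n7.lim = -7  [terminal]
13. n8.acc = -6  [-6]
14. n9.ok = 5  [terminal]
15. n10.acc = -6  [terminal]
16. n8.lim = 6  [e.acc + 12]
17. n8.mk = "kq"  ["kq"]
18. n8.hot = 25  [C.acc + 31]
19. n3.wid = 18  [C₀.lim + C₁.hot - 30]
20. n3.live = 8  [C₁.lim + 2]
21. n11.tag = "pm"  [terminal]
22. n0.wid = 30  [S₁.live + B.acc + 27]
23. n0.live = 2  [S₁.wid - 16]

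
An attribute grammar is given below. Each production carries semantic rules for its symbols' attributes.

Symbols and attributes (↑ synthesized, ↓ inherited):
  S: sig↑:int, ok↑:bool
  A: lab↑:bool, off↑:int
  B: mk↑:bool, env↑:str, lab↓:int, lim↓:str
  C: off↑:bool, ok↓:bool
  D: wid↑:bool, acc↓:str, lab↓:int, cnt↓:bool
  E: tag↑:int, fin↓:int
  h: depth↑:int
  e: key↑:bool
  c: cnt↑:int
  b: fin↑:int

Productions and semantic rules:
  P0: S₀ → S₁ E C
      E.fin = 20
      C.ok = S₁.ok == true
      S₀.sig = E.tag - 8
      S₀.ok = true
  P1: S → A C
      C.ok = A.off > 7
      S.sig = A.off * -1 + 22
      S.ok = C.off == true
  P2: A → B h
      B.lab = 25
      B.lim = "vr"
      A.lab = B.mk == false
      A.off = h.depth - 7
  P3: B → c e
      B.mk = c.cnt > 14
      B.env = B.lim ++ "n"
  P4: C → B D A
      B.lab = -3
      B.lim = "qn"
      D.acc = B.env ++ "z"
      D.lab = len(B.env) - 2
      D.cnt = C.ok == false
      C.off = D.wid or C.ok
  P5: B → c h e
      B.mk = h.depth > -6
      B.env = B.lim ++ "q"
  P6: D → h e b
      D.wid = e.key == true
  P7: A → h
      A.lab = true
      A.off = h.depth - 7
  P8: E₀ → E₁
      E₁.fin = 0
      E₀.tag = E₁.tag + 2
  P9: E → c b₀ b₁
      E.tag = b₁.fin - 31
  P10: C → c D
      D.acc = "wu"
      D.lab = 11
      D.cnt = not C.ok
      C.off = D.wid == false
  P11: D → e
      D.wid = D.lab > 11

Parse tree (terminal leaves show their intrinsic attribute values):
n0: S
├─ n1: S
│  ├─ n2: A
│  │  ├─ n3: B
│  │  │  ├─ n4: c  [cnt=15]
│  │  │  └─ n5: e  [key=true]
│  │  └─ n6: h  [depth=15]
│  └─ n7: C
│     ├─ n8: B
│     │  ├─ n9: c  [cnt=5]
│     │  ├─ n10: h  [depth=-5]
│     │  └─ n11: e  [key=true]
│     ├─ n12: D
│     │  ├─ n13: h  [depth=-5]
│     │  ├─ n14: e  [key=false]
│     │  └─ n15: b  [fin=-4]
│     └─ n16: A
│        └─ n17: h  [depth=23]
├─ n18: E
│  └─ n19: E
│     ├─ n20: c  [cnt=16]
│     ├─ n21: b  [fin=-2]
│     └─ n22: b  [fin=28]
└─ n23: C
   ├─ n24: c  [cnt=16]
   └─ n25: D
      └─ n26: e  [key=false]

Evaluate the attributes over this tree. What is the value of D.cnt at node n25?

false

1. n3.lab = 25  [25]
2. n3.lim = "vr"  ["vr"]
3. n4.cnt = 15  [terminal]
4. n5.key = true  [terminal]
5. n3.mk = true  [c.cnt > 14]
6. n3.env = "vrn"  [B.lim ++ "n"]
7. n6.depth = 15  [terminal]
8. n2.lab = false  [B.mk == false]
9. n2.off = 8  [h.depth - 7]
10. n7.ok = true  [A.off > 7]
11. n8.lab = -3  [-3]
12. n8.lim = "qn"  ["qn"]
13. n9.cnt = 5  [terminal]
14. n10.depth = -5  [terminal]
15. n11.key = true  [terminal]
16. n8.mk = true  [h.depth > -6]
17. n8.env = "qnq"  [B.lim ++ "q"]
18. n12.acc = "qnqz"  [B.env ++ "z"]
19. n12.lab = 1  [len(B.env) - 2]
20. n12.cnt = false  [C.ok == false]
21. n13.depth = -5  [terminal]
22. n14.key = false  [terminal]
23. n15.fin = -4  [terminal]
24. n12.wid = false  [e.key == true]
25. n17.depth = 23  [terminal]
26. n16.lab = true  [true]
27. n16.off = 16  [h.depth - 7]
28. n7.off = true  [D.wid or C.ok]
29. n1.sig = 14  [A.off * -1 + 22]
30. n1.ok = true  [C.off == true]
31. n18.fin = 20  [20]
32. n19.fin = 0  [0]
33. n20.cnt = 16  [terminal]
34. n21.fin = -2  [terminal]
35. n22.fin = 28  [terminal]
36. n19.tag = -3  [b₁.fin - 31]
37. n18.tag = -1  [E₁.tag + 2]
38. n23.ok = true  [S₁.ok == true]
39. n24.cnt = 16  [terminal]
40. n25.acc = "wu"  ["wu"]
41. n25.lab = 11  [11]
42. n25.cnt = false  [not C.ok]
43. n26.key = false  [terminal]
44. n25.wid = false  [D.lab > 11]
45. n23.off = true  [D.wid == false]
46. n0.sig = -9  [E.tag - 8]
47. n0.ok = true  [true]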